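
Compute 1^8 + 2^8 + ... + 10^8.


This power sum has a closed form given by Faulhaber's formula
sum_{k=1}^{m} k^p = (1 / (p + 1)) * sum_{j=0}^{p} C(p + 1, j) B_j m^(p + 1 - j),
but for small m direct computation is fastest:
1 + 256 + 6561 + 65536 + 390625 + 1679616 + 5764801 + 16777216 + 43046721 + 100000000 = 167731333.

167731333


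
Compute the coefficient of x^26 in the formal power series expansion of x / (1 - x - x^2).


Let f(x) = sum_{k>=0} a_k x^k. Multiplying f(x) * (1 - x - x^2) = x and matching coefficients gives a_0 = 0, a_1 = 1, and a_k = a_{k-1} + a_{k-2} for k >= 2. These are the Fibonacci numbers F_k.
Iterating from F_0 = 0, F_1 = 1:
F_0=0, F_1=1, F_2=1, F_3=2, F_4=3, F_5=5, F_6=8, F_7=13, F_8=21, F_9=34, ...
F_26 = 121393.

121393


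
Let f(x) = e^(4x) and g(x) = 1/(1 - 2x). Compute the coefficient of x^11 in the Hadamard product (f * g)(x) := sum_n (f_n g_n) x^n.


Expanding: f_k = 4^k/k! (from e^(4x)) and g_k = 2^k (from 1/(1 - 2x)). So the Hadamard coefficient (f * g)_k = 4^k 2^k / k! = (8)^k / k!.
For k = 11: 8^11/11! = 8589934592/39916800 = 33554432/155925.

33554432/155925


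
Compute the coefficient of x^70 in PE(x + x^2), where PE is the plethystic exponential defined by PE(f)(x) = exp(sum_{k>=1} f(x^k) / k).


With f(x) = x + x^2, the exponent is sum_{k>=1} (x^k + x^(2k)) / k = -ln(1 - x) - ln(1 - x^2). Exponentiating:
PE(x + x^2) = 1 / ((1 - x)(1 - x^2)).
This is the generating function for partitions of n into parts of size 1 or 2. The number of 2's can be any j in 0..35, and the rest are 1's, so
[x^70] = floor(70/2) + 1 = 36.

36


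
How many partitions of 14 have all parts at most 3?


Using the generating function (1-x)^(-1)(1-x^2)^(-1)(1-x^3)^(-1),
the coefficient of x^14 counts these restricted partitions.
Result = 24

24


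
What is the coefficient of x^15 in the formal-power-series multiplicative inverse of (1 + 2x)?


The inverse is 1/(1 + 2x). Apply the geometric identity 1/(1 - y) = sum_{k>=0} y^k with y = -2x:
1/(1 + 2x) = sum_{k>=0} (-2)^k x^k.
So the coefficient of x^15 is (-2)^15 = -32768.

-32768


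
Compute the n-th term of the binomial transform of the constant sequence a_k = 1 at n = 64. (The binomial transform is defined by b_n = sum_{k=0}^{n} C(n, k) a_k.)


With a_k = 1 for all k, b_n = sum_{k=0}^{n} C(n, k) = 2^n by the binomial theorem.
For n = 64: 2^64 = 18446744073709551616.

18446744073709551616


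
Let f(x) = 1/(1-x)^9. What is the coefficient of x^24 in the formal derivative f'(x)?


Differentiate: d/dx [ 1/(1-x)^r ] = r / (1-x)^(r+1).
Here r = 9, so f'(x) = 9 / (1-x)^10.
The expansion of 1/(1-x)^(r+1) has coefficient of x^n equal to C(n+r, r).
So the coefficient of x^24 in f'(x) is
9 * C(33, 9) = 9 * 38567100 = 347103900

347103900


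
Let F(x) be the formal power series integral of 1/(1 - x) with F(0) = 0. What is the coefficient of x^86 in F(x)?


1/(1 - x) = sum_{k>=0} x^k. Integrating termwise and using F(0) = 0 gives
F(x) = sum_{k>=0} x^(k+1) / (k+1) = sum_{m>=1} x^m / m = -ln(1 - x).
So the coefficient of x^86 is 1/86 = 1/86.

1/86


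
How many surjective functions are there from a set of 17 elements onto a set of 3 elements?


By inclusion-exclusion on which target elements are missed, the number of surjections from an n-set onto a k-set is
surj(n, k) = sum_{j=0}^{k} (-1)^j C(k, j) (k - j)^n.
Equivalently surj(n, k) = k! * S(n, k), where S(n, k) is the Stirling number of the second kind.
For n = 17, k = 3:
S(17, 3) = 21457825, so
surj = 3! * 21457825 = 6 * 21457825 = 128746950.

128746950


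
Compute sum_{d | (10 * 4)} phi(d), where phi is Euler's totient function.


First, 10 * 4 = 40. One classical identity is sum_{d | n} phi(d) = n (each k in [1, n] has a unique gcd with n, and among the k's with gcd(k, n) = n/d there are phi(d) of them). So the sum equals 40. We also verify directly:
Divisors of 40: 1, 2, 4, 5, 8, 10, 20, 40.
phi values: 1, 1, 2, 4, 4, 4, 8, 16.
Sum = 40.

40


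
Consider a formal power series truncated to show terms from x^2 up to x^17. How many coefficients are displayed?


From x^2 to x^17 inclusive, the count is 17 - 2 + 1 = 16.

16


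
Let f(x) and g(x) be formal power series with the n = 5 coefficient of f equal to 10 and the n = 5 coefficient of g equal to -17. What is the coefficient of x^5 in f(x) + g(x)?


Addition of formal power series is termwise.
The coefficient of x^5 in f + g = 10 + -17
= -7

-7


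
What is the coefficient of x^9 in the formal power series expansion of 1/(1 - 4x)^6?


The general identity 1/(1 - c x)^r = sum_{k>=0} c^k C(k + r - 1, r - 1) x^k follows by substituting y = c x into 1/(1 - y)^r = sum_{k>=0} C(k + r - 1, r - 1) y^k.
For c = 4, r = 6, k = 9:
4^9 * C(14, 5) = 262144 * 2002 = 524812288.

524812288


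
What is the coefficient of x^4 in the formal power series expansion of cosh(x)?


The Maclaurin series is cosh(t) = sum_{m>=0} t^(2m) / (2m)!, so substituting t = x, only even powers of x are nonzero, with coefficient of x^(2m) equal to 1 / (2m)!.
For x^4 the coefficient is 1/4! = 1/24 = 1/24.

1/24


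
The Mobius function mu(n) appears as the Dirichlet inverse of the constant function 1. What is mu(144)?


144 has a squared prime factor, so mu(144) = 0.
Factorization reveals a repeated prime.

0


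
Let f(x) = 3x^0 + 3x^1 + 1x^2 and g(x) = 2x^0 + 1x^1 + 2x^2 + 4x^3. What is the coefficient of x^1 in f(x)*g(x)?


Cauchy product at x^1:
3*1 + 3*2
= 9

9


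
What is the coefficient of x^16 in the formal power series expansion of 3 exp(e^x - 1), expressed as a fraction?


exp(e^x - 1) is the exponential generating function for the Bell numbers Bell_k: exp(e^x - 1) = sum_{k>=0} Bell_k x^k / k!.
So the coefficient of x^16 in 3 exp(e^x - 1) is 3 Bell_16 / 16!.
Computing: Bell_16 = 10480142147 and 16! = 20922789888000, giving
3 * 10480142147/20922789888000 = 10480142147/6974263296000.

10480142147/6974263296000


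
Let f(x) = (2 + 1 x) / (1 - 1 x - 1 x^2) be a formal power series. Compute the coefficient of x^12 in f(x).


Write f(x) = sum_{k>=0} a_k x^k. Multiplying both sides by 1 - 1 x - 1 x^2 gives
(1 - 1 x - 1 x^2) sum_{k>=0} a_k x^k = 2 + 1 x.
Matching coefficients:
 x^0: a_0 = 2
 x^1: a_1 - 1 a_0 = 1  =>  a_1 = 1*2 + 1 = 3
 x^k (k >= 2): a_k = 1 a_{k-1} + 1 a_{k-2}.
Iterating: a_2 = 5, a_3 = 8, a_4 = 13, a_5 = 21, a_6 = 34, a_7 = 55, a_8 = 89, a_9 = 144, a_10 = 233, a_11 = 377, a_12 = 610.
So the coefficient of x^12 is 610.

610


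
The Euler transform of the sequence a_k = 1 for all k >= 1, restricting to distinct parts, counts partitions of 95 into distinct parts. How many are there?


Partitions of 95 into distinct parts can be computed via generating function.
Product (1+x)(1+x^2)(1+x^3)...
The coefficient of x^95 = 291874

291874


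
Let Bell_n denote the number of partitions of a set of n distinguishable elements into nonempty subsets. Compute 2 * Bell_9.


Bell_9 can be computed from the Bell triangle or from Dobinski's identity Bell_n = (1/e) * sum_{k>=0} k^n / k!.
Computing Bell_9 = 21147.
Then 2 * 21147 = 42294.

42294


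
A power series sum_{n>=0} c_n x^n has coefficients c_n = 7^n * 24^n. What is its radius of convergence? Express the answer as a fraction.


By the root test (Cauchy-Hadamard), the radius is R = 1 / limsup_n |c_n|^(1/n).
Here |c_n|^(1/n) = (7^n * 24^n)^(1/n) = 7 * 24 = 168 for all n.
So R = 1/168 = 1/168.

1/168


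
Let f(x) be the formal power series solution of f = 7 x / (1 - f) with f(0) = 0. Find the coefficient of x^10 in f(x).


Apply Lagrange inversion: f = 7 x * phi(f) with phi(t) = 1/(1 - t), so
[x^n] f = 7^n * (1/n) [t^(n-1)] phi(t)^n = 7^n * (1/n) [t^(n-1)] (1 - t)^(-n) = 7^n * (1/n) C(2n - 2, n - 1) = 7^n * C_{n-1}.
For n = 10: C_9 = C(18, 9) / 10 = 48620/10 = 4862.
With the 7^10 = 282475249 factor, the coefficient is 282475249 * 4862 = 1373394660638.

1373394660638


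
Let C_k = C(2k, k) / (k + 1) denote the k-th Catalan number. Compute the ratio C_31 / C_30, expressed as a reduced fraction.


Using C_k = (2k)! / (k! (k+1)!), the ratio C_{k+1}/C_k simplifies to
C_{k+1}/C_k = [(2k+2)! / ((k+1)! (k+2)!)] * [k! (k+1)! / (2k)!]
 = (2k+2)(2k+1) / ((k+1)(k+2)) = 2(2k+1) / (k+2).
For k = 30: 2(2*30 + 1) / (30 + 2) = 122/32 = 61/16.

61/16


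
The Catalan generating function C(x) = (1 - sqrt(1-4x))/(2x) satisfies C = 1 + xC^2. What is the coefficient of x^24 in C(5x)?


Substituting x -> 5x scales the n-th coefficient by 5^n, so [x^24] C(5x) = 5^24 * C_24.
C_24 = C(2*24, 24)/(25) = 32247603683100/25 = 1289904147324.
So 5^24 * 1289904147324 = 59604644775390625 * 1289904147324 = 76884278495550155639648437500.

76884278495550155639648437500


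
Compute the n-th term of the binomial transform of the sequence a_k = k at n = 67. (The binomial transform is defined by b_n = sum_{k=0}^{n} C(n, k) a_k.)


With a_k = k, b_n = sum_{k=0}^{n} C(n, k) k. Using k * C(n, k) = n * C(n-1, k-1) gives b_n = n * sum_{k>=1} C(n-1, k-1) = n * 2^(n-1).
For n = 67: 67 * 2^66 = 67 * 73786976294838206464 = 4943727411754159833088.

4943727411754159833088


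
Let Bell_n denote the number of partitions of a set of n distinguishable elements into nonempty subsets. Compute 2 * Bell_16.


Bell_16 can be computed from the Bell triangle or from Dobinski's identity Bell_n = (1/e) * sum_{k>=0} k^n / k!.
Computing Bell_16 = 10480142147.
Then 2 * 10480142147 = 20960284294.

20960284294


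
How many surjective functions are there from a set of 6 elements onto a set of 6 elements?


By inclusion-exclusion on which target elements are missed, the number of surjections from an n-set onto a k-set is
surj(n, k) = sum_{j=0}^{k} (-1)^j C(k, j) (k - j)^n.
Equivalently surj(n, k) = k! * S(n, k), where S(n, k) is the Stirling number of the second kind.
For n = 6, k = 6:
S(6, 6) = 1, so
surj = 6! * 1 = 720 * 1 = 720.

720


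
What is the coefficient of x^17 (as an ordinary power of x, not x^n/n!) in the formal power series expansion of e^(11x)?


The exponential series is e^y = sum_{k>=0} y^k / k!. Substituting y = 11x gives
e^(11x) = sum_{k>=0} 11^k x^k / k!.
So the coefficient of x^n is a^n/n! with a = 11, n = 17:
11^17 / 17! = 505447028499293771/355687428096000 = 45949729863572161/32335220736000

45949729863572161/32335220736000


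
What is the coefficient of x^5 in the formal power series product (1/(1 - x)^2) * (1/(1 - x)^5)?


Combine the factors: (1/(1 - x)^2) * (1/(1 - x)^5) = 1/(1 - x)^7.
Then use 1/(1 - x)^r = sum_{k>=0} C(k + r - 1, r - 1) x^k with r = 7 and k = 5:
C(11, 6) = 462.

462


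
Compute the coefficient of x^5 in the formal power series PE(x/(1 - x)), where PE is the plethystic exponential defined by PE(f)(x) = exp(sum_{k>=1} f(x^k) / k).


For f(x) = x/(1 - x) we have
sum_{k>=1} f(x^k) / k = sum_{k>=1} (1/k) * x^k / (1 - x^k) = sum_{k, m >= 1} x^(k m) / k,
which after exponentiating simplifies to
PE(x/(1 - x)) = prod_{k>=1} 1 / (1 - x^k).
This is the generating function for the partition function p(n), so the coefficient of x^5 is p(5).
Computing p(5) by dynamic programming over parts 1, 2, ..., 5: p(5) = 7.

7


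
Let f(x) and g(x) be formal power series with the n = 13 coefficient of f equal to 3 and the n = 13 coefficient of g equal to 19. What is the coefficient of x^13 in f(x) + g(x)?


Addition of formal power series is termwise.
The coefficient of x^13 in f + g = 3 + 19
= 22

22


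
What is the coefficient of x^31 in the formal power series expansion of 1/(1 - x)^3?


The negative binomial / multiset identity is
1/(1 - x)^r = sum_{k>=0} C(k + r - 1, r - 1) x^k.
Here r = 3 and k = 31, so the coefficient is
C(31 + 2, 2) = C(33, 2)
= 528

528


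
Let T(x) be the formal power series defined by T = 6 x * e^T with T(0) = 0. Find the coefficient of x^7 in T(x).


Apply the Lagrange inversion formula: if T = 6 x * phi(T) with phi(t) = e^t, then
[x^n] T = 6^n * (1/n) [t^(n-1)] phi(t)^n = 6^n * (1/n) [t^(n-1)] e^(n t) = 6^n * (1/n) * n^(n-1) / (n-1)! = 6^n * n^(n-1) / n!.
When c = 1 this is the Cayley count of rooted labeled trees on n vertices, divided by n!.
For n = 7: 6^7 * 7^6 / 7! = 279936 * 117649/5040 = 32672808/5.

32672808/5


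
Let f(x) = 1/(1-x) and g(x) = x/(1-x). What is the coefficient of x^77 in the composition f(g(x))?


First simplify the composition: f(g(x)) = 1/(1 - x/(1-x)) = (1-x)/((1-x) - x) = (1-x)/(1-2x).
Now extract the coefficient. Write (1-x)/(1-2x) = 1/(1-2x) - x/(1-2x).
The coefficient of x^n in 1/(1-2x) is 2^n, and in x/(1-2x) is 2^(n-1) (for n >= 1).
So the coefficient of x^77 is 2^77 - 2^76 = 151115727451828646838272 - 75557863725914323419136 = 75557863725914323419136.

75557863725914323419136


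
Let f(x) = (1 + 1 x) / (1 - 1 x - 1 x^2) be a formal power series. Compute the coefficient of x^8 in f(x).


Write f(x) = sum_{k>=0} a_k x^k. Multiplying both sides by 1 - 1 x - 1 x^2 gives
(1 - 1 x - 1 x^2) sum_{k>=0} a_k x^k = 1 + 1 x.
Matching coefficients:
 x^0: a_0 = 1
 x^1: a_1 - 1 a_0 = 1  =>  a_1 = 1*1 + 1 = 2
 x^k (k >= 2): a_k = 1 a_{k-1} + 1 a_{k-2}.
Iterating: a_2 = 3, a_3 = 5, a_4 = 8, a_5 = 13, a_6 = 21, a_7 = 34, a_8 = 55.
So the coefficient of x^8 is 55.

55


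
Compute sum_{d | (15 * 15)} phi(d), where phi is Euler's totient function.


First, 15 * 15 = 225. One classical identity is sum_{d | n} phi(d) = n (each k in [1, n] has a unique gcd with n, and among the k's with gcd(k, n) = n/d there are phi(d) of them). So the sum equals 225. We also verify directly:
Divisors of 225: 1, 3, 5, 9, 15, 25, 45, 75, 225.
phi values: 1, 2, 4, 6, 8, 20, 24, 40, 120.
Sum = 225.

225


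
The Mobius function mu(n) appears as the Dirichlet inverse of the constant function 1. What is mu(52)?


52 has a squared prime factor, so mu(52) = 0.
Factorization reveals a repeated prime.

0


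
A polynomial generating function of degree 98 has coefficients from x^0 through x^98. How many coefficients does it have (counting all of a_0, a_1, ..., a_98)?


A polynomial of degree 98 takes the form a_0 + a_1 x + ... + a_98 x^98.
The number of coefficients is 98 + 1 = 99.

99


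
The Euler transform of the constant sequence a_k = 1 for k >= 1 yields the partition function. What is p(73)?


The Euler transform converts the sequence a_k = 1 into the number of integer partitions.
Using the recurrence or dynamic programming:
p(73) = 6185689

6185689


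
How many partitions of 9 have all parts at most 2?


Using the generating function (1-x)^(-1)(1-x^2)^(-1),
the coefficient of x^9 counts these restricted partitions.
Result = 5

5


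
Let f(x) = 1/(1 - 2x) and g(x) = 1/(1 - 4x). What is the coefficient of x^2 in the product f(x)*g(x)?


The coefficient of x^n in f*g is the Cauchy product: sum_{k=0}^{n} a^k * b^(n-k).
With a=2, b=4, n=2:
sum_{k=0}^{2} 2^k * 4^(2-k)
= 28

28


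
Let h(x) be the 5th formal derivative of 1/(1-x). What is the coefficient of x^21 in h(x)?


Differentiating 5 times: d^5/dx^5 [1/(1-x)] = 5!/(1-x)^6.
The expansion 1/(1-x)^6 = sum_{k>=0} C(k+5, 5) x^k, so the coefficient of x^n in 5!/(1-x)^6 is 5! * C(n+5, 5).
For n = 21: 120 * C(26, 5) = 120 * 65780 = 7893600

7893600


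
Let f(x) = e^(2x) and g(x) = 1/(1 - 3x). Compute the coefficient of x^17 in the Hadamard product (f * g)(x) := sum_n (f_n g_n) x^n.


Expanding: f_k = 2^k/k! (from e^(2x)) and g_k = 3^k (from 1/(1 - 3x)). So the Hadamard coefficient (f * g)_k = 2^k 3^k / k! = (6)^k / k!.
For k = 17: 6^17/17! = 16926659444736/355687428096000 = 708588/14889875.

708588/14889875


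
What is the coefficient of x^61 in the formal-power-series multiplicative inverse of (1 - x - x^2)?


Let the inverse be f(x) = sum_{k>=0} a_k x^k. From f(x) * (1 - x - x^2) = 1 and matching coefficients:
 x^0: a_0 = 1.
 x^1: a_1 - a_0 = 0, so a_1 = 1.
 x^k (k >= 2): a_k - a_{k-1} - a_{k-2} = 0, i.e. a_k = a_{k-1} + a_{k-2}.
This is the Fibonacci-type recurrence shifted so that a_0 = a_1 = 1.
Iterating: a_0=1, a_1=1, a_2=2, a_3=3, a_4=5, a_5=8, a_6=13, a_7=21, a_8=34, a_9=55, ...
a_61 = 4052739537881.

4052739537881


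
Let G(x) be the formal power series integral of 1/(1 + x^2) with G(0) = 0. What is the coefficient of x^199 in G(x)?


1/(1 + x^2) = sum_{j>=0} (-1)^j x^(2j). Integrating termwise with G(0) = 0:
G(x) = sum_{j>=0} (-1)^j x^(2j+1) / (2j+1) = arctan(x).
Only odd powers are nonzero. For x^199 write 199 = 2*99 + 1, giving
(-1)^99 / 199 = -1/199 = -1/199.

-1/199


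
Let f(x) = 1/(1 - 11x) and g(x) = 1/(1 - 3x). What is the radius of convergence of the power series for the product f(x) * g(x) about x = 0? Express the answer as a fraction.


The radius of 1/(1 - 11x) is 1/11 (nearest singularity at x = 1/11), and the radius of 1/(1 - 3x) is 1/3.
The product f(x)*g(x) = 1/((1 - 11x)(1 - 3x)) has singularities at both 1/11 and 1/3, so its radius of convergence is the distance to the nearest one:
min(1/11, 1/3) = 1/11.

1/11


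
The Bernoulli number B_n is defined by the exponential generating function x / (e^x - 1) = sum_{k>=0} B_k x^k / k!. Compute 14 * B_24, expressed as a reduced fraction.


Bernoulli numbers can also be computed recursively via B_0 = 1 and sum_{j=0}^{m} C(m+1, j) B_j = 0 for m >= 1. Odd-index Bernoulli numbers vanish for k >= 3.
Computing B_24 = -236364091/2730, so 14 * B_24 = 14 * -236364091/2730 = -236364091/195.

-236364091/195


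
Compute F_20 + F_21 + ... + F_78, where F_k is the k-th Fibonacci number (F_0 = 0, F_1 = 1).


Use the identity sum_{k=0}^{N} F_k = F_{N+2} - 1 (which follows from F_{k+2} - F_{k+1} = F_k). Then
sum_{k=20}^{78} F_k = (F_{80} - 1) - (F_{21} - 1) = F_{80} - F_{21}.
Computing: F_{80} = 23416728348467685, F_{21} = 10946, so
Sum = 23416728348467685 - 10946 = 23416728348456739.

23416728348456739


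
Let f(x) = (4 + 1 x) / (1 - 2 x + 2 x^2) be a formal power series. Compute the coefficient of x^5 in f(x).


Write f(x) = sum_{k>=0} a_k x^k. Multiplying both sides by 1 - 2 x + 2 x^2 gives
(1 - 2 x + 2 x^2) sum_{k>=0} a_k x^k = 4 + 1 x.
Matching coefficients:
 x^0: a_0 = 4
 x^1: a_1 - 2 a_0 = 1  =>  a_1 = 2*4 + 1 = 9
 x^k (k >= 2): a_k = 2 a_{k-1} - 2 a_{k-2}.
Iterating: a_2 = 10, a_3 = 2, a_4 = -16, a_5 = -36.
So the coefficient of x^5 is -36.

-36


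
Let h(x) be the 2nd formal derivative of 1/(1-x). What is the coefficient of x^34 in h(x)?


Differentiating 2 times: d^2/dx^2 [1/(1-x)] = 2!/(1-x)^3.
The expansion 1/(1-x)^3 = sum_{k>=0} C(k+2, 2) x^k, so the coefficient of x^n in 2!/(1-x)^3 is 2! * C(n+2, 2).
For n = 34: 2 * C(36, 2) = 2 * 630 = 1260

1260


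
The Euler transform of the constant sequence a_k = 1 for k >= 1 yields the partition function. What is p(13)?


The Euler transform converts the sequence a_k = 1 into the number of integer partitions.
Using the recurrence or dynamic programming:
p(13) = 101

101


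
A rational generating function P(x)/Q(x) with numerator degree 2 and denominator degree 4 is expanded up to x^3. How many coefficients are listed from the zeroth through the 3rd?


Expanding up to x^3 gives the coefficients for x^0, x^1, ..., x^3.
That is 3 + 1 = 4 coefficients in total.

4


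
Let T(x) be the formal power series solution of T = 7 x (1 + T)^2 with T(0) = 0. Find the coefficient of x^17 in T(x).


Apply the Lagrange inversion formula: if T = 7 x * phi(T) with phi(t) = (1 + t)^2, then [x^n] T = 7^n * (1/n) [t^(n-1)] phi(t)^n = 7^n * (1/n) [t^(n-1)] (1 + t)^(2n) = 7^n * (1/n) C(2n, n-1).
Using the identity C(2n, n-1) = C(2n, n) * n / (n+1), the unscaled factor equals C(2n, n) / (n+1) = C_n, the n-th Catalan number.
For n = 17: C_17 = C(34, 17) / 18 = 2333606220/18 = 129644790.
With the 7^17 = 232630513987207 factor, the coefficient is 232630513987207 * 129644790 = 30159334133463514201530.

30159334133463514201530


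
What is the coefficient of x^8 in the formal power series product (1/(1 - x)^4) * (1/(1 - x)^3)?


Combine the factors: (1/(1 - x)^4) * (1/(1 - x)^3) = 1/(1 - x)^7.
Then use 1/(1 - x)^r = sum_{k>=0} C(k + r - 1, r - 1) x^k with r = 7 and k = 8:
C(14, 6) = 3003.

3003


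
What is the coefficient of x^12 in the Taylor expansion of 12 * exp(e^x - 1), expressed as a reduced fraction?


exp(e^x - 1) = sum_{k>=0} Bell_k x^k / k!, where Bell_k is the k-th Bell number.
So the coefficient of x^12 is 12 * Bell_12 / 12!.
Computing: Bell_12 = 4213597 and 12! = 479001600, giving
12 * 4213597/479001600 = 4213597/39916800.

4213597/39916800


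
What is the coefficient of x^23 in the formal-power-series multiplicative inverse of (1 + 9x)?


The inverse is 1/(1 + 9x). Apply the geometric identity 1/(1 - y) = sum_{k>=0} y^k with y = -9x:
1/(1 + 9x) = sum_{k>=0} (-9)^k x^k.
So the coefficient of x^23 is (-9)^23 = -8862938119652501095929.

-8862938119652501095929


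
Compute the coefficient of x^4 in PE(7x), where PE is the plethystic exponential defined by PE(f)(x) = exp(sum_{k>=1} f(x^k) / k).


With f(x) = 7x, the exponent is sum_{k>=1} 7 x^k / k = 7 * (-ln(1 - x)). Exponentiating:
PE(7x) = exp(-7 ln(1 - x)) = 1/(1 - x)^7.
By the negative binomial expansion, [x^n] 1/(1 - x)^7 = C(n + 6, 6).
For n = 4: C(10, 6) = 210.

210


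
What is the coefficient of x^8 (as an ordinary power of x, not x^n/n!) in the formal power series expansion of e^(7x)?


The exponential series is e^y = sum_{k>=0} y^k / k!. Substituting y = 7x gives
e^(7x) = sum_{k>=0} 7^k x^k / k!.
So the coefficient of x^n is a^n/n! with a = 7, n = 8:
7^8 / 8! = 5764801/40320 = 823543/5760

823543/5760


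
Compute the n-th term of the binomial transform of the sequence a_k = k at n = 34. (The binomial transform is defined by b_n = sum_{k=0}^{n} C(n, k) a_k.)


With a_k = k, b_n = sum_{k=0}^{n} C(n, k) k. Using k * C(n, k) = n * C(n-1, k-1) gives b_n = n * sum_{k>=1} C(n-1, k-1) = n * 2^(n-1).
For n = 34: 34 * 2^33 = 34 * 8589934592 = 292057776128.

292057776128


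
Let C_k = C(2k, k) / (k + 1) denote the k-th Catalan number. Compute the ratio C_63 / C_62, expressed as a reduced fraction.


Using C_k = (2k)! / (k! (k+1)!), the ratio C_{k+1}/C_k simplifies to
C_{k+1}/C_k = [(2k+2)! / ((k+1)! (k+2)!)] * [k! (k+1)! / (2k)!]
 = (2k+2)(2k+1) / ((k+1)(k+2)) = 2(2k+1) / (k+2).
For k = 62: 2(2*62 + 1) / (62 + 2) = 250/64 = 125/32.

125/32


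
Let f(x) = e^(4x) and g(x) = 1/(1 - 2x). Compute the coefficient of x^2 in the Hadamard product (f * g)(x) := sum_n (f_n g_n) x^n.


Expanding: f_k = 4^k/k! (from e^(4x)) and g_k = 2^k (from 1/(1 - 2x)). So the Hadamard coefficient (f * g)_k = 4^k 2^k / k! = (8)^k / k!.
For k = 2: 8^2/2! = 64/2 = 32.

32


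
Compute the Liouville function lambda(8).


The Liouville function is lambda(k) = (-1)^Omega(k), where Omega(k) counts the prime factors of k with multiplicity.
Factoring: 8 = 2 * 2 * 2, so Omega(8) = 3.
lambda(8) = (-1)^3 = -1.

-1


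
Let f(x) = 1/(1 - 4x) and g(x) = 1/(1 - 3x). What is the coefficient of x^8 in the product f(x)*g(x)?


The coefficient of x^n in f*g is the Cauchy product: sum_{k=0}^{n} a^k * b^(n-k).
With a=4, b=3, n=8:
sum_{k=0}^{8} 4^k * 3^(8-k)
= 242461

242461


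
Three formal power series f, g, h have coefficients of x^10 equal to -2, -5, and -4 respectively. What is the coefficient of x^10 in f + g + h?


Series addition is componentwise:
-2 + -5 + -4
= -11

-11


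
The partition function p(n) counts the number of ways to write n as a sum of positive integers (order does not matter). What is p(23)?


Using the generating function prod_{k>=1} 1/(1-x^k), we compute p(23).
By dynamic programming over parts 1 through 23:
p(23) = 1255

1255


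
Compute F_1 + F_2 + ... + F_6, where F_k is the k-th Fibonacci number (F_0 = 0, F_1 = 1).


Use the identity sum_{k=0}^{N} F_k = F_{N+2} - 1 (which follows from F_{k+2} - F_{k+1} = F_k). Then
sum_{k=1}^{6} F_k = (F_{8} - 1) - (F_{2} - 1) = F_{8} - F_{2}.
Computing: F_{8} = 21, F_{2} = 1, so
Sum = 21 - 1 = 20.

20


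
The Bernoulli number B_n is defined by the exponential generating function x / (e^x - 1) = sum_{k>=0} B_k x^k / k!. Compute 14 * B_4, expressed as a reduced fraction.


Bernoulli numbers can also be computed recursively via B_0 = 1 and sum_{j=0}^{m} C(m+1, j) B_j = 0 for m >= 1. Odd-index Bernoulli numbers vanish for k >= 3.
Computing B_4 = -1/30, so 14 * B_4 = 14 * -1/30 = -7/15.

-7/15


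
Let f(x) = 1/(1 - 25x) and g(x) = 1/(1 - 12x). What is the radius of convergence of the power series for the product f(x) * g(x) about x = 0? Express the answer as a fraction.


The radius of 1/(1 - 25x) is 1/25 (nearest singularity at x = 1/25), and the radius of 1/(1 - 12x) is 1/12.
The product f(x)*g(x) = 1/((1 - 25x)(1 - 12x)) has singularities at both 1/25 and 1/12, so its radius of convergence is the distance to the nearest one:
min(1/25, 1/12) = 1/25.

1/25


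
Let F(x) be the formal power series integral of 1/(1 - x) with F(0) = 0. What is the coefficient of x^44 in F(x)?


1/(1 - x) = sum_{k>=0} x^k. Integrating termwise and using F(0) = 0 gives
F(x) = sum_{k>=0} x^(k+1) / (k+1) = sum_{m>=1} x^m / m = -ln(1 - x).
So the coefficient of x^44 is 1/44 = 1/44.

1/44


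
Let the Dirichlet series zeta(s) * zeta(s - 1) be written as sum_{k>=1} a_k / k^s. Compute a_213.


Convolution gives a_k = sum_{d | k} d * 1 = sum_{d | k} d = sigma(k), the sum of positive divisors of k.
For k = 213, the divisors are 1, 3, 71, 213, so
sigma(213) = 1 + 3 + 71 + 213 = 288.

288


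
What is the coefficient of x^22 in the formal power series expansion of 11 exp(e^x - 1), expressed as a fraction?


exp(e^x - 1) is the exponential generating function for the Bell numbers Bell_k: exp(e^x - 1) = sum_{k>=0} Bell_k x^k / k!.
So the coefficient of x^22 in 11 exp(e^x - 1) is 11 Bell_22 / 22!.
Computing: Bell_22 = 4506715738447323 and 22! = 1124000727777607680000, giving
11 * 4506715738447323/1124000727777607680000 = 88366975263673/2003566359674880000.

88366975263673/2003566359674880000


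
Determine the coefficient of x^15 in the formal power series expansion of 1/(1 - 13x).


The geometric series identity gives 1/(1 - c x) = sum_{k>=0} c^k x^k, so the coefficient of x^k is c^k.
Here c = 13 and k = 15.
Computing: 13^15 = 51185893014090757

51185893014090757


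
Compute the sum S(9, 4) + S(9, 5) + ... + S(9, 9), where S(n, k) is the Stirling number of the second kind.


By definition, S(n, k) counts partitions of an n-set into exactly k nonempty blocks.
Computing row n = 9 for k = 4..9:
S(9, k): 7770, 6951, 2646, 462, 36, 1
Sum = 17866.

17866


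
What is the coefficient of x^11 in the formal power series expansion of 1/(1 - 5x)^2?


The general identity 1/(1 - c x)^r = sum_{k>=0} c^k C(k + r - 1, r - 1) x^k follows by substituting y = c x into 1/(1 - y)^r = sum_{k>=0} C(k + r - 1, r - 1) y^k.
For c = 5, r = 2, k = 11:
5^11 * C(12, 1) = 48828125 * 12 = 585937500.

585937500


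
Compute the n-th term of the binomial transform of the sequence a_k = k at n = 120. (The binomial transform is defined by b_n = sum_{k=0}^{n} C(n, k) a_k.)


With a_k = k, b_n = sum_{k=0}^{n} C(n, k) k. Using k * C(n, k) = n * C(n-1, k-1) gives b_n = n * sum_{k>=1} C(n-1, k-1) = n * 2^(n-1).
For n = 120: 120 * 2^119 = 120 * 664613997892457936451903530140172288 = 79753679747094952374228423616820674560.

79753679747094952374228423616820674560


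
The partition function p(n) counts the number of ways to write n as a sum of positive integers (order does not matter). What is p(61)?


Using the generating function prod_{k>=1} 1/(1-x^k), we compute p(61).
By dynamic programming over parts 1 through 61:
p(61) = 1121505

1121505


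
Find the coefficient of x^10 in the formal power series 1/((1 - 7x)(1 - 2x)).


By partial fractions or Cauchy convolution:
The coefficient equals sum_{k=0}^{10} 7^k * 2^(10-k).
= 395464939

395464939


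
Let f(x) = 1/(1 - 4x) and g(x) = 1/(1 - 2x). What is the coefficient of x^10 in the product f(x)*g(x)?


The coefficient of x^n in f*g is the Cauchy product: sum_{k=0}^{n} a^k * b^(n-k).
With a=4, b=2, n=10:
sum_{k=0}^{10} 4^k * 2^(10-k)
= 2096128

2096128


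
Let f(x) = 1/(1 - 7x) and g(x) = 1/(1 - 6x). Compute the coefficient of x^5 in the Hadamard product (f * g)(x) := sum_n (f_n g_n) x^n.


f has coefficients f_k = 7^k and g has coefficients g_k = 6^k, so the Hadamard product has coefficient (f*g)_k = 7^k * 6^k = 42^k.
For k = 5: 42^5 = 130691232.

130691232


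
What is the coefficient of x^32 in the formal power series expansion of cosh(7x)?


The Maclaurin series is cosh(t) = sum_{m>=0} t^(2m) / (2m)!, so substituting t = 7x, only even powers of x are nonzero, with coefficient of x^(2m) equal to 7^(2m) / (2m)!.
For x^32 the coefficient is 7^32/32! = 1104427674243920646305299201/263130836933693530167218012160000000 = 459986536544739960976801/109592185311825710190428160000000.

459986536544739960976801/109592185311825710190428160000000


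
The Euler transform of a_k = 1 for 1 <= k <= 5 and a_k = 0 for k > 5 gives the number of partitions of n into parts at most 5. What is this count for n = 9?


Partitions of 9 into parts at most 5:
Using generating function (1-x)^(-1)(1-x^2)^(-1)...(1-x^5)^(-1),
the coefficient of x^9 = 23

23


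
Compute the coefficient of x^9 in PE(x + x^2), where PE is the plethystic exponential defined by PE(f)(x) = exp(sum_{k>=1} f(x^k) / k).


With f(x) = x + x^2, the exponent is sum_{k>=1} (x^k + x^(2k)) / k = -ln(1 - x) - ln(1 - x^2). Exponentiating:
PE(x + x^2) = 1 / ((1 - x)(1 - x^2)).
This is the generating function for partitions of n into parts of size 1 or 2. The number of 2's can be any j in 0..4, and the rest are 1's, so
[x^9] = floor(9/2) + 1 = 5.

5


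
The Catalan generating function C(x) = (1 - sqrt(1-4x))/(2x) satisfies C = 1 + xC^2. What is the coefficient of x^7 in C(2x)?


Substituting x -> 2x scales the n-th coefficient by 2^n, so [x^7] C(2x) = 2^7 * C_7.
C_7 = C(2*7, 7)/(8) = 3432/8 = 429.
So 2^7 * 429 = 128 * 429 = 54912.

54912


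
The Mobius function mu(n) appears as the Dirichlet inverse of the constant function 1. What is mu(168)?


168 has a squared prime factor, so mu(168) = 0.
Factorization reveals a repeated prime.

0


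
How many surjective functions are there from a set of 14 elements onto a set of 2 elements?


By inclusion-exclusion on which target elements are missed, the number of surjections from an n-set onto a k-set is
surj(n, k) = sum_{j=0}^{k} (-1)^j C(k, j) (k - j)^n.
Equivalently surj(n, k) = k! * S(n, k), where S(n, k) is the Stirling number of the second kind.
For n = 14, k = 2:
S(14, 2) = 8191, so
surj = 2! * 8191 = 2 * 8191 = 16382.

16382


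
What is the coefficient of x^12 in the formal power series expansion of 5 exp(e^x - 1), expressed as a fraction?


exp(e^x - 1) is the exponential generating function for the Bell numbers Bell_k: exp(e^x - 1) = sum_{k>=0} Bell_k x^k / k!.
So the coefficient of x^12 in 5 exp(e^x - 1) is 5 Bell_12 / 12!.
Computing: Bell_12 = 4213597 and 12! = 479001600, giving
5 * 4213597/479001600 = 4213597/95800320.

4213597/95800320


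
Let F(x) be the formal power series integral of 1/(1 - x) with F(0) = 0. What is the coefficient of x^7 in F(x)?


1/(1 - x) = sum_{k>=0} x^k. Integrating termwise and using F(0) = 0 gives
F(x) = sum_{k>=0} x^(k+1) / (k+1) = sum_{m>=1} x^m / m = -ln(1 - x).
So the coefficient of x^7 is 1/7 = 1/7.

1/7


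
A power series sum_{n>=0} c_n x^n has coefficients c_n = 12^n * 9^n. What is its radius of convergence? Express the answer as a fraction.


By the root test (Cauchy-Hadamard), the radius is R = 1 / limsup_n |c_n|^(1/n).
Here |c_n|^(1/n) = (12^n * 9^n)^(1/n) = 12 * 9 = 108 for all n.
So R = 1/108 = 1/108.

1/108


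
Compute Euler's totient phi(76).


phi(n) counts integers in [1, n] coprime to n. Using the multiplicative formula phi(n) = n * prod_{p | n} (1 - 1/p):
76 = 2^2 * 19, so
phi(76) = 76 * (1 - 1/2) * (1 - 1/19) = 36.

36


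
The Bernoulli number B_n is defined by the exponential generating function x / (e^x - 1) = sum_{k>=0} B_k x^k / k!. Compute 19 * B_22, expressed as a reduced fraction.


Bernoulli numbers can also be computed recursively via B_0 = 1 and sum_{j=0}^{m} C(m+1, j) B_j = 0 for m >= 1. Odd-index Bernoulli numbers vanish for k >= 3.
Computing B_22 = 854513/138, so 19 * B_22 = 19 * 854513/138 = 16235747/138.

16235747/138


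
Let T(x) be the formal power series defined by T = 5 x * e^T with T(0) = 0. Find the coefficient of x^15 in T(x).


Apply the Lagrange inversion formula: if T = 5 x * phi(T) with phi(t) = e^t, then
[x^n] T = 5^n * (1/n) [t^(n-1)] phi(t)^n = 5^n * (1/n) [t^(n-1)] e^(n t) = 5^n * (1/n) * n^(n-1) / (n-1)! = 5^n * n^(n-1) / n!.
When c = 1 this is the Cayley count of rooted labeled trees on n vertices, divided by n!.
For n = 15: 5^15 * 15^14 / 15! = 30517578125 * 29192926025390625/1307674368000 = 9776651859283447265625/14350336.

9776651859283447265625/14350336


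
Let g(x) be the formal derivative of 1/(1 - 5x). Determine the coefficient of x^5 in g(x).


Differentiate termwise: d/dx sum_{k>=0} 5^k x^k = sum_{k>=1} k 5^k x^(k-1) = sum_{j>=0} (j+1) 5^(j+1) x^j.
Equivalently, d/dx [1/(1 - 5x)] = 5/(1 - 5x)^2.
For j = 5: 6 * 5^6 = 6 * 15625 = 93750.

93750


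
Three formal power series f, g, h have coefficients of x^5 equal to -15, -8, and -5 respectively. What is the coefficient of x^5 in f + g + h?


Series addition is componentwise:
-15 + -8 + -5
= -28

-28


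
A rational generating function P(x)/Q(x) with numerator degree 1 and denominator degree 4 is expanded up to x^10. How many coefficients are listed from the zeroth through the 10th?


Expanding up to x^10 gives the coefficients for x^0, x^1, ..., x^10.
That is 10 + 1 = 11 coefficients in total.

11


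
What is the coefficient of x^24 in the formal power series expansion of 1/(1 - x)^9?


The negative binomial / multiset identity is
1/(1 - x)^r = sum_{k>=0} C(k + r - 1, r - 1) x^k.
Here r = 9 and k = 24, so the coefficient is
C(24 + 8, 8) = C(32, 8)
= 10518300

10518300


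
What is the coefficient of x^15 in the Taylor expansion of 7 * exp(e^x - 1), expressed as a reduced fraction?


exp(e^x - 1) = sum_{k>=0} Bell_k x^k / k!, where Bell_k is the k-th Bell number.
So the coefficient of x^15 is 7 * Bell_15 / 15!.
Computing: Bell_15 = 1382958545 and 15! = 1307674368000, giving
7 * 1382958545/1307674368000 = 276591709/37362124800.

276591709/37362124800


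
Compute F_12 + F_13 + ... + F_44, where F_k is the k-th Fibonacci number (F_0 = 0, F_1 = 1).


Use the identity sum_{k=0}^{N} F_k = F_{N+2} - 1 (which follows from F_{k+2} - F_{k+1} = F_k). Then
sum_{k=12}^{44} F_k = (F_{46} - 1) - (F_{13} - 1) = F_{46} - F_{13}.
Computing: F_{46} = 1836311903, F_{13} = 233, so
Sum = 1836311903 - 233 = 1836311670.

1836311670


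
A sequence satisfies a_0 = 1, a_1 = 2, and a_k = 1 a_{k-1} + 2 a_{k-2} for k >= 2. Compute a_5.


The characteristic equation is t^2 - 1 t - 2 = 0, with roots r_1 = 2 and r_2 = -1 (so c_1 = r_1 + r_2, c_2 = -r_1 r_2 as required).
One can use the closed form a_n = A r_1^n + B r_2^n, but direct iteration is more reliable:
a_0 = 1, a_1 = 2, a_2 = 4, a_3 = 8, a_4 = 16, a_5 = 32.
So a_5 = 32.

32


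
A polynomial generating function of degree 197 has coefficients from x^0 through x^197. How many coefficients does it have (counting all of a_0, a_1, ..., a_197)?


A polynomial of degree 197 takes the form a_0 + a_1 x + ... + a_197 x^197.
The number of coefficients is 197 + 1 = 198.

198


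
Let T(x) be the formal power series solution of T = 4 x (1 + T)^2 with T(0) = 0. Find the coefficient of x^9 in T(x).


Apply the Lagrange inversion formula: if T = 4 x * phi(T) with phi(t) = (1 + t)^2, then [x^n] T = 4^n * (1/n) [t^(n-1)] phi(t)^n = 4^n * (1/n) [t^(n-1)] (1 + t)^(2n) = 4^n * (1/n) C(2n, n-1).
Using the identity C(2n, n-1) = C(2n, n) * n / (n+1), the unscaled factor equals C(2n, n) / (n+1) = C_n, the n-th Catalan number.
For n = 9: C_9 = C(18, 9) / 10 = 48620/10 = 4862.
With the 4^9 = 262144 factor, the coefficient is 262144 * 4862 = 1274544128.

1274544128


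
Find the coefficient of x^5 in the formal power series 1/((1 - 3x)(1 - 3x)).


By partial fractions or Cauchy convolution:
The coefficient equals sum_{k=0}^{5} 3^k * 3^(5-k).
= 1458

1458


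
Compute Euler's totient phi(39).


phi(n) counts integers in [1, n] coprime to n. Using the multiplicative formula phi(n) = n * prod_{p | n} (1 - 1/p):
39 = 3 * 13, so
phi(39) = 39 * (1 - 1/3) * (1 - 1/13) = 24.

24


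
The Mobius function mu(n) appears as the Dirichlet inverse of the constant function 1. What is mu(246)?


246 = 2 * 3 * 41 (all distinct primes).
mu(246) = (-1)^3 = -1

-1


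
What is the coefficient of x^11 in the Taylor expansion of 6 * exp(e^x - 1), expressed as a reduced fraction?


exp(e^x - 1) = sum_{k>=0} Bell_k x^k / k!, where Bell_k is the k-th Bell number.
So the coefficient of x^11 is 6 * Bell_11 / 11!.
Computing: Bell_11 = 678570 and 11! = 39916800, giving
6 * 678570/39916800 = 22619/221760.

22619/221760


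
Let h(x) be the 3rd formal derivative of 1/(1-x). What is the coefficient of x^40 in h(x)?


Differentiating 3 times: d^3/dx^3 [1/(1-x)] = 3!/(1-x)^4.
The expansion 1/(1-x)^4 = sum_{k>=0} C(k+3, 3) x^k, so the coefficient of x^n in 3!/(1-x)^4 is 3! * C(n+3, 3).
For n = 40: 6 * C(43, 3) = 6 * 12341 = 74046

74046


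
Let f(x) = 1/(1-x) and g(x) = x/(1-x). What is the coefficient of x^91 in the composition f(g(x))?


First simplify the composition: f(g(x)) = 1/(1 - x/(1-x)) = (1-x)/((1-x) - x) = (1-x)/(1-2x).
Now extract the coefficient. Write (1-x)/(1-2x) = 1/(1-2x) - x/(1-2x).
The coefficient of x^n in 1/(1-2x) is 2^n, and in x/(1-2x) is 2^(n-1) (for n >= 1).
So the coefficient of x^91 is 2^91 - 2^90 = 2475880078570760549798248448 - 1237940039285380274899124224 = 1237940039285380274899124224.

1237940039285380274899124224


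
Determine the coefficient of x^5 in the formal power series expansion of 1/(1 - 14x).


The geometric series identity gives 1/(1 - c x) = sum_{k>=0} c^k x^k, so the coefficient of x^k is c^k.
Here c = 14 and k = 5.
Computing: 14^5 = 537824

537824


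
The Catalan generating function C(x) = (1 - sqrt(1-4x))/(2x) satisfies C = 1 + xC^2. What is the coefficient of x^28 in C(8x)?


Substituting x -> 8x scales the n-th coefficient by 8^n, so [x^28] C(8x) = 8^28 * C_28.
C_28 = C(2*28, 28)/(29) = 7648690600760440/29 = 263747951750360.
So 8^28 * 263747951750360 = 19342813113834066795298816 * 263747951750360 = 5101627339863738119353729513246435573760.

5101627339863738119353729513246435573760


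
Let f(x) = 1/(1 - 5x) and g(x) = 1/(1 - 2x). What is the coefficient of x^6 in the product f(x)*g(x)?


The coefficient of x^n in f*g is the Cauchy product: sum_{k=0}^{n} a^k * b^(n-k).
With a=5, b=2, n=6:
sum_{k=0}^{6} 5^k * 2^(6-k)
= 25999

25999


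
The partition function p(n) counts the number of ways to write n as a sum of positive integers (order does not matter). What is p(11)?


Using the generating function prod_{k>=1} 1/(1-x^k), we compute p(11).
By dynamic programming over parts 1 through 11:
p(11) = 56

56


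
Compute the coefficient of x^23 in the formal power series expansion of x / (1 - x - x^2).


Let f(x) = sum_{k>=0} a_k x^k. Multiplying f(x) * (1 - x - x^2) = x and matching coefficients gives a_0 = 0, a_1 = 1, and a_k = a_{k-1} + a_{k-2} for k >= 2. These are the Fibonacci numbers F_k.
Iterating from F_0 = 0, F_1 = 1:
F_0=0, F_1=1, F_2=1, F_3=2, F_4=3, F_5=5, F_6=8, F_7=13, F_8=21, F_9=34, ...
F_23 = 28657.

28657


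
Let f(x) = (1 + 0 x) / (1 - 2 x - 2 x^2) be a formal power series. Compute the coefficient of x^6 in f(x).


Write f(x) = sum_{k>=0} a_k x^k. Multiplying both sides by 1 - 2 x - 2 x^2 gives
(1 - 2 x - 2 x^2) sum_{k>=0} a_k x^k = 1 + 0 x.
Matching coefficients:
 x^0: a_0 = 1
 x^1: a_1 - 2 a_0 = 0  =>  a_1 = 2*1 + 0 = 2
 x^k (k >= 2): a_k = 2 a_{k-1} + 2 a_{k-2}.
Iterating: a_2 = 6, a_3 = 16, a_4 = 44, a_5 = 120, a_6 = 328.
So the coefficient of x^6 is 328.

328


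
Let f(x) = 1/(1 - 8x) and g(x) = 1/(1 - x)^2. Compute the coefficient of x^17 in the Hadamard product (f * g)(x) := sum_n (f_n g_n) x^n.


f has coefficients f_k = 8^k. For g = 1/(1 - x)^2 the coefficient is g_k = C(k + 1, 1) = k + 1. The Hadamard coefficient is (f * g)_k = 8^k * (k + 1).
For k = 17: 8^17 * 18 = 2251799813685248 * 18 = 40532396646334464.

40532396646334464
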